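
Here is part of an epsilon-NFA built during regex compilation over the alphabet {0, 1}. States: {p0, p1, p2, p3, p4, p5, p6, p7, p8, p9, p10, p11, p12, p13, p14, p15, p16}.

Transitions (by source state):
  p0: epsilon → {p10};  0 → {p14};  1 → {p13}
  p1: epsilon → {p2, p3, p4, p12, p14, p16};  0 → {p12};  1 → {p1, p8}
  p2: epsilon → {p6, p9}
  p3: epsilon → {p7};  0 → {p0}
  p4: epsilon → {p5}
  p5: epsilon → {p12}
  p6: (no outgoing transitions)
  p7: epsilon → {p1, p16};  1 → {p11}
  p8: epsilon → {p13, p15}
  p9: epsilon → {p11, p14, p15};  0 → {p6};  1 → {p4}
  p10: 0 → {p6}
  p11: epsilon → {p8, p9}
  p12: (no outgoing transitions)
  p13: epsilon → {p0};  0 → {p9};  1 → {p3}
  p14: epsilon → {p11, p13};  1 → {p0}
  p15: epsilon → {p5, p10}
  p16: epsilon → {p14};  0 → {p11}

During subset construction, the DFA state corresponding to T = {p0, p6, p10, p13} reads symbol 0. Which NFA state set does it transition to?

{p0, p5, p6, p8, p9, p10, p11, p12, p13, p14, p15}

p0 on 0 → {p14}.
p10 on 0 → {p6}.
p13 on 0 → {p9}.
No 0-transition from p6.
Union after reading 0: {p6, p9, p14}.
Now take the epsilon-closure:
From p9 via epsilon: add p11, p15.
From p14 via epsilon: add p13.
From p11 via epsilon: add p8.
From p13 via epsilon: add p0.
From p15 via epsilon: add p5, p10.
From p5 via epsilon: add p12.
No new states can be added; the closed set is {p0, p5, p6, p8, p9, p10, p11, p12, p13, p14, p15}.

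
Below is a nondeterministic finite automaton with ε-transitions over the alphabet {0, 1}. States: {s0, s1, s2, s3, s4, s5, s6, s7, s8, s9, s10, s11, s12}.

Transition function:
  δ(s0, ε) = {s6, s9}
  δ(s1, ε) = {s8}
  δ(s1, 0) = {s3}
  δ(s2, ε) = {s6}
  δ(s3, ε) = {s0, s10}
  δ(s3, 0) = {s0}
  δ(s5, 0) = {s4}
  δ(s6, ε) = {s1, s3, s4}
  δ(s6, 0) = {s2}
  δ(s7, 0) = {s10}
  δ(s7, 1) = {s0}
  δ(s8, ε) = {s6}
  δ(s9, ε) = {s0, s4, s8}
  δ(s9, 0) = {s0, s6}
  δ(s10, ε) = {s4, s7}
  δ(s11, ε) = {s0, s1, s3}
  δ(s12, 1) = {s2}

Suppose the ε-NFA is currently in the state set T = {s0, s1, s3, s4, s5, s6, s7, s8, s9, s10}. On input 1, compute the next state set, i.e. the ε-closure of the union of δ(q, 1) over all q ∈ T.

s7 on 1 → {s0}.
No 1-transition from s0, s1, s3, s4, s5, s6, s8, s9, s10.
Union after reading 1: {s0}.
Now take the ε-closure:
From s0 via ε: add s6, s9.
From s6 via ε: add s1, s3, s4.
From s9 via ε: add s8.
From s3 via ε: add s10.
From s10 via ε: add s7.
No new states can be added; the closed set is {s0, s1, s3, s4, s6, s7, s8, s9, s10}.

{s0, s1, s3, s4, s6, s7, s8, s9, s10}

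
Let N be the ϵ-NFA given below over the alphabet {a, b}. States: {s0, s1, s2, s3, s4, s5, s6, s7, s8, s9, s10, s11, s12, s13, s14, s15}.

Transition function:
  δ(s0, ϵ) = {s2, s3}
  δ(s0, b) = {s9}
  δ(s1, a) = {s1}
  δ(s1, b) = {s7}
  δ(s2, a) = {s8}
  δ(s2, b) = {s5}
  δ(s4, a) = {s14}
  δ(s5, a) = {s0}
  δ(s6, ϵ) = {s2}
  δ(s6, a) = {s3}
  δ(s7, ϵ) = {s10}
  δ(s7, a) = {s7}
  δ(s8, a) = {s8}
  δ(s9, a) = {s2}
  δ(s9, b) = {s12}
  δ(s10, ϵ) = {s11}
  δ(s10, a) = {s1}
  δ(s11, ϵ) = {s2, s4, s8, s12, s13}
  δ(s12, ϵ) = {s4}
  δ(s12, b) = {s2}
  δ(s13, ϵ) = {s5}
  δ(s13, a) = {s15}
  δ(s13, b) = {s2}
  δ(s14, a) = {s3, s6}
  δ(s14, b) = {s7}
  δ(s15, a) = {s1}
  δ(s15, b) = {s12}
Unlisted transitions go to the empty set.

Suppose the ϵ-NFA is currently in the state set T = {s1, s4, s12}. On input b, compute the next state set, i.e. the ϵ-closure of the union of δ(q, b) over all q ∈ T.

{s2, s4, s5, s7, s8, s10, s11, s12, s13}

s1 on b → {s7}.
s12 on b → {s2}.
No b-transition from s4.
Union after reading b: {s2, s7}.
Now take the ϵ-closure:
From s7 via ϵ: add s10.
From s10 via ϵ: add s11.
From s11 via ϵ: add s4, s8, s12, s13.
From s13 via ϵ: add s5.
No new states can be added; the closed set is {s2, s4, s5, s7, s8, s10, s11, s12, s13}.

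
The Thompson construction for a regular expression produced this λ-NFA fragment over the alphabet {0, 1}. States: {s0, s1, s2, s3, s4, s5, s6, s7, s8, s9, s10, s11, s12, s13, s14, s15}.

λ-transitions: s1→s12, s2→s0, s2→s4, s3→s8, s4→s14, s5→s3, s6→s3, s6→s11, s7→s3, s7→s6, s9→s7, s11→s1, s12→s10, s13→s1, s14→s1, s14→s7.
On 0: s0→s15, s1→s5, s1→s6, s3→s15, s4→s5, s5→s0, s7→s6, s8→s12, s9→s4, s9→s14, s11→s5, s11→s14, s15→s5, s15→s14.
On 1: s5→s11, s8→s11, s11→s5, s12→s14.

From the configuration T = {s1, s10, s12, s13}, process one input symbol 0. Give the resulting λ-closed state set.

s1 on 0 → {s5, s6}.
No 0-transition from s10, s12, s13.
Union after reading 0: {s5, s6}.
Now take the λ-closure:
From s5 via λ: add s3.
From s6 via λ: add s11.
From s3 via λ: add s8.
From s11 via λ: add s1.
From s1 via λ: add s12.
From s12 via λ: add s10.
No new states can be added; the closed set is {s1, s3, s5, s6, s8, s10, s11, s12}.

{s1, s3, s5, s6, s8, s10, s11, s12}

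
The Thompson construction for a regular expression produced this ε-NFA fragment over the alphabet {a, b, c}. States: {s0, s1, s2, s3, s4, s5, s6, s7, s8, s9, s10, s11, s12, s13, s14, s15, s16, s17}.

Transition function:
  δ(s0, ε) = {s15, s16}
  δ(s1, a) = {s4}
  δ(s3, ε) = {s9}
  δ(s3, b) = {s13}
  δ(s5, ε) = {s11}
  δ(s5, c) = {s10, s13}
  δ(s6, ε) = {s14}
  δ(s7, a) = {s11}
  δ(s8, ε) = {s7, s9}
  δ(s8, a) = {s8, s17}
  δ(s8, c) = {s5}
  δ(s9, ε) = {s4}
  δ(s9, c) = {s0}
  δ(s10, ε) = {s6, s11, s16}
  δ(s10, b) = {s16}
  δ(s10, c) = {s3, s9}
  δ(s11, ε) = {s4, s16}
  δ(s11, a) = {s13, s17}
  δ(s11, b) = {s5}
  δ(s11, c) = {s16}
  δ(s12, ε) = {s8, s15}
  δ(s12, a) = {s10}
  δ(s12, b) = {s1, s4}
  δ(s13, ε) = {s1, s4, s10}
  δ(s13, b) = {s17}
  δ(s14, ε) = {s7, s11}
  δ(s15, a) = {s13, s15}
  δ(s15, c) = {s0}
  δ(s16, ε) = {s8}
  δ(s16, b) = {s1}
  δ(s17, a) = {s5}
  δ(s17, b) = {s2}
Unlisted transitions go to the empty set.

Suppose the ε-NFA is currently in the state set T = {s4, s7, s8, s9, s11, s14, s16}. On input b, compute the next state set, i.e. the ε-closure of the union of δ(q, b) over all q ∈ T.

s11 on b → {s5}.
s16 on b → {s1}.
No b-transition from s4, s7, s8, s9, s14.
Union after reading b: {s1, s5}.
Now take the ε-closure:
From s5 via ε: add s11.
From s11 via ε: add s4, s16.
From s16 via ε: add s8.
From s8 via ε: add s7, s9.
No new states can be added; the closed set is {s1, s4, s5, s7, s8, s9, s11, s16}.

{s1, s4, s5, s7, s8, s9, s11, s16}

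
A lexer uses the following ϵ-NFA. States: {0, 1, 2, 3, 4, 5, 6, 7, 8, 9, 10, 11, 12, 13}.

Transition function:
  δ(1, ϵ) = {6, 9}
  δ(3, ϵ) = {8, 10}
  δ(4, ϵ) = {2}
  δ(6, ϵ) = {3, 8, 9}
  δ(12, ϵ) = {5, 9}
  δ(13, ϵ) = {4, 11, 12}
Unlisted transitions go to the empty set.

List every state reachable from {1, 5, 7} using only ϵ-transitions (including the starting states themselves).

Start with {1, 5, 7}.
From 1 via ϵ: add 6, 9.
From 6 via ϵ: add 3, 8.
From 3 via ϵ: add 10.
No new states can be added; the closed set is {1, 3, 5, 6, 7, 8, 9, 10}.

{1, 3, 5, 6, 7, 8, 9, 10}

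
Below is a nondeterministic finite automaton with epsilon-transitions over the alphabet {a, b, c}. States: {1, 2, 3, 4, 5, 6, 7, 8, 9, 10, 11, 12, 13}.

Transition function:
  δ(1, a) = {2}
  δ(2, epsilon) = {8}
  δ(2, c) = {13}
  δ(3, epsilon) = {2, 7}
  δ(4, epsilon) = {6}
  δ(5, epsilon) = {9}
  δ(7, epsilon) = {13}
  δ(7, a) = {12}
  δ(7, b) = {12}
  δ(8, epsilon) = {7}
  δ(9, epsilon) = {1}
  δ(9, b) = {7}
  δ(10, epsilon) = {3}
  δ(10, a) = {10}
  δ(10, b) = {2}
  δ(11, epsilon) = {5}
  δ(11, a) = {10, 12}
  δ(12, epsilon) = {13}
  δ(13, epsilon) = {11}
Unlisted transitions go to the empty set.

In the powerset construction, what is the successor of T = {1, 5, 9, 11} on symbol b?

{1, 5, 7, 9, 11, 13}

9 on b → {7}.
No b-transition from 1, 5, 11.
Union after reading b: {7}.
Now take the epsilon-closure:
From 7 via epsilon: add 13.
From 13 via epsilon: add 11.
From 11 via epsilon: add 5.
From 5 via epsilon: add 9.
From 9 via epsilon: add 1.
No new states can be added; the closed set is {1, 5, 7, 9, 11, 13}.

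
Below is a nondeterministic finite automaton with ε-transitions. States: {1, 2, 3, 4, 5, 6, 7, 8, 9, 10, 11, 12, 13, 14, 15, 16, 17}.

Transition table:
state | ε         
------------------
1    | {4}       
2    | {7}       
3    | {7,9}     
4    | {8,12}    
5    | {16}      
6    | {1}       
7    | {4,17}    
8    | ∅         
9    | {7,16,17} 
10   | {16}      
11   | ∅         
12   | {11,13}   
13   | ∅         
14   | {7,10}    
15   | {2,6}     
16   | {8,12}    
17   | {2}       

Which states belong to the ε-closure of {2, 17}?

Start with {2, 17}.
From 2 via ε: add 7.
From 7 via ε: add 4.
From 4 via ε: add 8, 12.
From 12 via ε: add 11, 13.
No new states can be added; the closed set is {2, 4, 7, 8, 11, 12, 13, 17}.

{2, 4, 7, 8, 11, 12, 13, 17}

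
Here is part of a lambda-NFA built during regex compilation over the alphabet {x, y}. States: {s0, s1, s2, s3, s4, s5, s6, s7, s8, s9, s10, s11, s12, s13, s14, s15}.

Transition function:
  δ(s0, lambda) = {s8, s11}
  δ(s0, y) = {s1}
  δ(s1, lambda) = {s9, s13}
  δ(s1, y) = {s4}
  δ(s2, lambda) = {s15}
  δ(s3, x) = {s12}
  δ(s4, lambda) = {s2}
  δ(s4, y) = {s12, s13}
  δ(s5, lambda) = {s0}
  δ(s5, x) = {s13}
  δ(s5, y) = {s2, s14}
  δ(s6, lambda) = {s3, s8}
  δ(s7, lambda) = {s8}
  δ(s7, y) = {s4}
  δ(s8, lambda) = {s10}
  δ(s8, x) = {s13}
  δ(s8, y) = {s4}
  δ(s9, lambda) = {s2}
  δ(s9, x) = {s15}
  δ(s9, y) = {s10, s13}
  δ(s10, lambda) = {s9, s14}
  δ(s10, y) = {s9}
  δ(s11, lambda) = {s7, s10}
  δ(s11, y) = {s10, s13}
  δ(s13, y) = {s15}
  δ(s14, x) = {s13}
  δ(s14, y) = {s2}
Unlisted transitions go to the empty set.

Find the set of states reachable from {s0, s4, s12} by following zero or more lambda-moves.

{s0, s2, s4, s7, s8, s9, s10, s11, s12, s14, s15}

Start with {s0, s4, s12}.
From s0 via lambda: add s8, s11.
From s4 via lambda: add s2.
From s2 via lambda: add s15.
From s8 via lambda: add s10.
From s11 via lambda: add s7.
From s10 via lambda: add s9, s14.
No new states can be added; the closed set is {s0, s2, s4, s7, s8, s9, s10, s11, s12, s14, s15}.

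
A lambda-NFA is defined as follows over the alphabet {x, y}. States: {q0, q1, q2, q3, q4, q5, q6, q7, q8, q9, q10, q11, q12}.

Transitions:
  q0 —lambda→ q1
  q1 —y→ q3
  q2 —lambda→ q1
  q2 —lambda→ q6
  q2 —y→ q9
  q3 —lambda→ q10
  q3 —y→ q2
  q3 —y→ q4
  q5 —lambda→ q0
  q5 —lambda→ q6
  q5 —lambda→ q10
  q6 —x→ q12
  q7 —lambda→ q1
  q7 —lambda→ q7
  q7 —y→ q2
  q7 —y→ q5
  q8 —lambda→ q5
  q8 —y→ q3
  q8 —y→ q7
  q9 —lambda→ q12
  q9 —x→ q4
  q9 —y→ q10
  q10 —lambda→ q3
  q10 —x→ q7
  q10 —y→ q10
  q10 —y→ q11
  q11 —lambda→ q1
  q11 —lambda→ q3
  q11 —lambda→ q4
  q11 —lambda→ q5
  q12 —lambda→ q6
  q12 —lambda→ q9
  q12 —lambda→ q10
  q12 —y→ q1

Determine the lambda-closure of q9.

{q3, q6, q9, q10, q12}

Start with {q9}.
From q9 via lambda: add q12.
From q12 via lambda: add q6, q10.
From q10 via lambda: add q3.
No new states can be added; the closed set is {q3, q6, q9, q10, q12}.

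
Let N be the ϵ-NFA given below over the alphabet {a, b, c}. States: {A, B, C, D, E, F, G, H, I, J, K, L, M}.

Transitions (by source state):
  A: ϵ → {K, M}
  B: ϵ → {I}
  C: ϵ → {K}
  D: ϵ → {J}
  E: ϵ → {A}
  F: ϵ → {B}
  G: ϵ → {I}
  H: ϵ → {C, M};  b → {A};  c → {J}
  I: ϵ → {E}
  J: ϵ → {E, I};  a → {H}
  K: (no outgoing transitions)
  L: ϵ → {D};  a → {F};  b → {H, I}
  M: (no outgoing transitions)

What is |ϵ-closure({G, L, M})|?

9

Start with {G, L, M}.
From G via ϵ: add I.
From L via ϵ: add D.
From D via ϵ: add J.
From I via ϵ: add E.
From E via ϵ: add A.
From A via ϵ: add K.
ϵ-closure = {A, D, E, G, I, J, K, L, M}, which has 9 states.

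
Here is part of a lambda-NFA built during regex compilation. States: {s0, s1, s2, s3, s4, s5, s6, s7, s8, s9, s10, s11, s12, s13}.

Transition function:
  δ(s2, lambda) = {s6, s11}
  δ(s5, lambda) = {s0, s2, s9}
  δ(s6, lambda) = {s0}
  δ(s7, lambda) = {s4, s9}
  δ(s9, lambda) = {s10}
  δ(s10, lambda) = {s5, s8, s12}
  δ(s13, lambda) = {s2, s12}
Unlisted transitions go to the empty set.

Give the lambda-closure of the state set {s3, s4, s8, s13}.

{s0, s2, s3, s4, s6, s8, s11, s12, s13}

Start with {s3, s4, s8, s13}.
From s13 via lambda: add s2, s12.
From s2 via lambda: add s6, s11.
From s6 via lambda: add s0.
No new states can be added; the closed set is {s0, s2, s3, s4, s6, s8, s11, s12, s13}.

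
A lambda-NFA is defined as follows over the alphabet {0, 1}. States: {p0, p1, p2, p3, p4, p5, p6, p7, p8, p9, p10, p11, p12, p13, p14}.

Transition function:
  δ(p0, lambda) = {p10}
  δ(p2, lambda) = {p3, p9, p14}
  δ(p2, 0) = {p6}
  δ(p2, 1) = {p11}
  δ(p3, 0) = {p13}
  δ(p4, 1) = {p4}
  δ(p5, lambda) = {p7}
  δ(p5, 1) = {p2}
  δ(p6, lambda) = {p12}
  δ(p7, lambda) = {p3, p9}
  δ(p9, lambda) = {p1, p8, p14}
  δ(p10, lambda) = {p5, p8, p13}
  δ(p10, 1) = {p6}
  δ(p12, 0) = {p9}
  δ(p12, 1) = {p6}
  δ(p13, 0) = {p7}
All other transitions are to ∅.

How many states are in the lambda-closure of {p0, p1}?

Start with {p0, p1}.
From p0 via lambda: add p10.
From p10 via lambda: add p5, p8, p13.
From p5 via lambda: add p7.
From p7 via lambda: add p3, p9.
From p9 via lambda: add p14.
lambda-closure = {p0, p1, p3, p5, p7, p8, p9, p10, p13, p14}, which has 10 states.

10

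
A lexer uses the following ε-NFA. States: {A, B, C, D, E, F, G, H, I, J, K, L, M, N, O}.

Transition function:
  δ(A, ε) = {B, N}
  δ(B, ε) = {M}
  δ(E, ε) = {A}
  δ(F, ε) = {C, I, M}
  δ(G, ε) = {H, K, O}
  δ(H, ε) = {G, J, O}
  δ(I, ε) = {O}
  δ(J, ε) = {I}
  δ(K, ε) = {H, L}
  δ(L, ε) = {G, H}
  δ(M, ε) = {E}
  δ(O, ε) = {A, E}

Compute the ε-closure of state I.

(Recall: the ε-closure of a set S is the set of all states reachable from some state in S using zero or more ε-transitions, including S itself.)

{A, B, E, I, M, N, O}

Start with {I}.
From I via ε: add O.
From O via ε: add A, E.
From A via ε: add B, N.
From B via ε: add M.
No new states can be added; the closed set is {A, B, E, I, M, N, O}.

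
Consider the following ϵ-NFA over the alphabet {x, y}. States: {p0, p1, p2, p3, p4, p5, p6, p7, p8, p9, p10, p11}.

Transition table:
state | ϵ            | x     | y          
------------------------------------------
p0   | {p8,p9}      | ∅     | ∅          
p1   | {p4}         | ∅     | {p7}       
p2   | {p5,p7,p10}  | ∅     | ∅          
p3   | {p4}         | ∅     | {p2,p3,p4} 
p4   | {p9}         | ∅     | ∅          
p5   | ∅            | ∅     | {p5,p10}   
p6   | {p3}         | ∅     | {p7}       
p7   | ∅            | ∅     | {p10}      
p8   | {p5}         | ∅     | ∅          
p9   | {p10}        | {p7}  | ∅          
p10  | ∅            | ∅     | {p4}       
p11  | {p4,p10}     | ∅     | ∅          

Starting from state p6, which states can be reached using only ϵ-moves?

{p3, p4, p6, p9, p10}

Start with {p6}.
From p6 via ϵ: add p3.
From p3 via ϵ: add p4.
From p4 via ϵ: add p9.
From p9 via ϵ: add p10.
No new states can be added; the closed set is {p3, p4, p6, p9, p10}.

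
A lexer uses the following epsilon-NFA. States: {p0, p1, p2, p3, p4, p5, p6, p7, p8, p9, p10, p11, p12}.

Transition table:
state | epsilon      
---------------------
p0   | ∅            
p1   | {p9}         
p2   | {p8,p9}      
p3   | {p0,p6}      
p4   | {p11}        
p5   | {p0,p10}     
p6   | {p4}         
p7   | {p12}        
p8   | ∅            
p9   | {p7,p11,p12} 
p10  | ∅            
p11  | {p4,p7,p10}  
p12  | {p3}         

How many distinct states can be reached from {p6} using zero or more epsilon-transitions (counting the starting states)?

8

Start with {p6}.
From p6 via epsilon: add p4.
From p4 via epsilon: add p11.
From p11 via epsilon: add p7, p10.
From p7 via epsilon: add p12.
From p12 via epsilon: add p3.
From p3 via epsilon: add p0.
epsilon-closure = {p0, p3, p4, p6, p7, p10, p11, p12}, which has 8 states.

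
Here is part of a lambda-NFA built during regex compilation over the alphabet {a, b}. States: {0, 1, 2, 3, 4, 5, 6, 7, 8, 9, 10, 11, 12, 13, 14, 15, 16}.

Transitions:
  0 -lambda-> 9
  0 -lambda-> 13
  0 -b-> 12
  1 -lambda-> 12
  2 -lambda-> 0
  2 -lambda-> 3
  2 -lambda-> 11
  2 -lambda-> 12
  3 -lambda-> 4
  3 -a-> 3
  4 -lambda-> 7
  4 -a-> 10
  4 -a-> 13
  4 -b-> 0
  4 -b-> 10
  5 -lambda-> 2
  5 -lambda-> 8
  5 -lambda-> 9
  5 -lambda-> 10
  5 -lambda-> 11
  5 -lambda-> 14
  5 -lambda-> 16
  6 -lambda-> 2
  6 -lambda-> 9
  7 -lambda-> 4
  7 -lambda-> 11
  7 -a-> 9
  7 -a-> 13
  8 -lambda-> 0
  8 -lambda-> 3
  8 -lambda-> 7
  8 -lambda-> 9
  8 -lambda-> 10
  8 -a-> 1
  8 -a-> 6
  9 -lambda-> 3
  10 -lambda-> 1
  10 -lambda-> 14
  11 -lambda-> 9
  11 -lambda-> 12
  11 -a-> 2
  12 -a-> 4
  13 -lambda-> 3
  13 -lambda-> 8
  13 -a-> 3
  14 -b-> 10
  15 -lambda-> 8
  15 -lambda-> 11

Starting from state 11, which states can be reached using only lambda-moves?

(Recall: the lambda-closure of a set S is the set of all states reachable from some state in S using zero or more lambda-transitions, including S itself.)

Start with {11}.
From 11 via lambda: add 9, 12.
From 9 via lambda: add 3.
From 3 via lambda: add 4.
From 4 via lambda: add 7.
No new states can be added; the closed set is {3, 4, 7, 9, 11, 12}.

{3, 4, 7, 9, 11, 12}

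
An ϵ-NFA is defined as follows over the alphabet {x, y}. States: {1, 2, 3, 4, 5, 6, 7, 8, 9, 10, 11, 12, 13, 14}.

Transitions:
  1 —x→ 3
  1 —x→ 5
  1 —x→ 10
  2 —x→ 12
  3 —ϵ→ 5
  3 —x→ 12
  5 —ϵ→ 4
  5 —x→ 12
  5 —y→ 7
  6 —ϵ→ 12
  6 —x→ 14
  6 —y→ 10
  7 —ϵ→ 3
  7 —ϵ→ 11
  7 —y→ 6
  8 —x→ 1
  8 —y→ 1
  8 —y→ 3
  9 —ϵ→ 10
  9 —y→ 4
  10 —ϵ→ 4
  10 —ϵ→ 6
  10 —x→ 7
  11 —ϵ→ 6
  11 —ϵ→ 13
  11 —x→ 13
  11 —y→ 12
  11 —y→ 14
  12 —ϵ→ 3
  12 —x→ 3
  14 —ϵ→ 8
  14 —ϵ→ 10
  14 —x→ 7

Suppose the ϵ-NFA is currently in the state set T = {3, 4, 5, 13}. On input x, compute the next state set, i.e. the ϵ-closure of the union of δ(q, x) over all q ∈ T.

{3, 4, 5, 12}

3 on x → {12}.
5 on x → {12}.
No x-transition from 4, 13.
Union after reading x: {12}.
Now take the ϵ-closure:
From 12 via ϵ: add 3.
From 3 via ϵ: add 5.
From 5 via ϵ: add 4.
No new states can be added; the closed set is {3, 4, 5, 12}.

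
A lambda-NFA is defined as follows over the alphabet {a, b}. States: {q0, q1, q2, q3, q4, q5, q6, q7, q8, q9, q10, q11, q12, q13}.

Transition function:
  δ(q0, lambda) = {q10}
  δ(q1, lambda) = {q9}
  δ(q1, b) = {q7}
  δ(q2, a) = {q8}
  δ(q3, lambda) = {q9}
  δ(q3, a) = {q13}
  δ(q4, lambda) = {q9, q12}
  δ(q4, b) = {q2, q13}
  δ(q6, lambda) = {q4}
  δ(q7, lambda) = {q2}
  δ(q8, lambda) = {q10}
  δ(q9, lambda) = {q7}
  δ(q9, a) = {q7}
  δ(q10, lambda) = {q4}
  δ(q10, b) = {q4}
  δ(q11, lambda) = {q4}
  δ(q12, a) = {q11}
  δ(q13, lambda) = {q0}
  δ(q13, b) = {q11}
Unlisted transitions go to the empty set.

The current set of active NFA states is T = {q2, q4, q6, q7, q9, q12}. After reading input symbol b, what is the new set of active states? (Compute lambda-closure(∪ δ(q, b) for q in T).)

{q0, q2, q4, q7, q9, q10, q12, q13}

q4 on b → {q2, q13}.
No b-transition from q2, q6, q7, q9, q12.
Union after reading b: {q2, q13}.
Now take the lambda-closure:
From q13 via lambda: add q0.
From q0 via lambda: add q10.
From q10 via lambda: add q4.
From q4 via lambda: add q9, q12.
From q9 via lambda: add q7.
No new states can be added; the closed set is {q0, q2, q4, q7, q9, q10, q12, q13}.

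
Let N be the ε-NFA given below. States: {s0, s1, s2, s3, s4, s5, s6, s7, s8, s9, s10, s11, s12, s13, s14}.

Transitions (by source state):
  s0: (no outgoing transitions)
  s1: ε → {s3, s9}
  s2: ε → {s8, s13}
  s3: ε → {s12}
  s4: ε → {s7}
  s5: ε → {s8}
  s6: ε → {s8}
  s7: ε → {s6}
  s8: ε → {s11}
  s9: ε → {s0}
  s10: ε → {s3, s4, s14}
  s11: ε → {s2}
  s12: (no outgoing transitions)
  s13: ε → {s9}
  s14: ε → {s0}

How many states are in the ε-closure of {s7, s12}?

Start with {s7, s12}.
From s7 via ε: add s6.
From s6 via ε: add s8.
From s8 via ε: add s11.
From s11 via ε: add s2.
From s2 via ε: add s13.
From s13 via ε: add s9.
From s9 via ε: add s0.
ε-closure = {s0, s2, s6, s7, s8, s9, s11, s12, s13}, which has 9 states.

9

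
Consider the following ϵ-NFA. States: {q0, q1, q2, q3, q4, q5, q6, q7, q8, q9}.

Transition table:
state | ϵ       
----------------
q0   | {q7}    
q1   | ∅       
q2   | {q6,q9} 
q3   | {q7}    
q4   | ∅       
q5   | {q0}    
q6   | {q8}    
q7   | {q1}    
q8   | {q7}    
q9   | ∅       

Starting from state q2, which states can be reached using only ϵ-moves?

Start with {q2}.
From q2 via ϵ: add q6, q9.
From q6 via ϵ: add q8.
From q8 via ϵ: add q7.
From q7 via ϵ: add q1.
No new states can be added; the closed set is {q1, q2, q6, q7, q8, q9}.

{q1, q2, q6, q7, q8, q9}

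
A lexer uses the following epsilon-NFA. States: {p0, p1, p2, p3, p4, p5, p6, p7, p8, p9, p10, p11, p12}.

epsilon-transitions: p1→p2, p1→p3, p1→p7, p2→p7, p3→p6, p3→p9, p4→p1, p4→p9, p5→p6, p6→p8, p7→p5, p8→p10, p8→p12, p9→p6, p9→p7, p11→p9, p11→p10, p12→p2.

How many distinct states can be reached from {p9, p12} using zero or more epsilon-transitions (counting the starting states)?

Start with {p9, p12}.
From p9 via epsilon: add p6, p7.
From p12 via epsilon: add p2.
From p6 via epsilon: add p8.
From p7 via epsilon: add p5.
From p8 via epsilon: add p10.
epsilon-closure = {p2, p5, p6, p7, p8, p9, p10, p12}, which has 8 states.

8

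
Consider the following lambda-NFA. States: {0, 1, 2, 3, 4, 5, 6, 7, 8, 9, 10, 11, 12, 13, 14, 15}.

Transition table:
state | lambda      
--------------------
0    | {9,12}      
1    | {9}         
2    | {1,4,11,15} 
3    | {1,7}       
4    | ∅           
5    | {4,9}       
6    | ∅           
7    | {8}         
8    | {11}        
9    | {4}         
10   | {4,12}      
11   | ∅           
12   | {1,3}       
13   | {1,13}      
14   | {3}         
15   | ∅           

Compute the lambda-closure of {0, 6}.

{0, 1, 3, 4, 6, 7, 8, 9, 11, 12}

Start with {0, 6}.
From 0 via lambda: add 9, 12.
From 9 via lambda: add 4.
From 12 via lambda: add 1, 3.
From 3 via lambda: add 7.
From 7 via lambda: add 8.
From 8 via lambda: add 11.
No new states can be added; the closed set is {0, 1, 3, 4, 6, 7, 8, 9, 11, 12}.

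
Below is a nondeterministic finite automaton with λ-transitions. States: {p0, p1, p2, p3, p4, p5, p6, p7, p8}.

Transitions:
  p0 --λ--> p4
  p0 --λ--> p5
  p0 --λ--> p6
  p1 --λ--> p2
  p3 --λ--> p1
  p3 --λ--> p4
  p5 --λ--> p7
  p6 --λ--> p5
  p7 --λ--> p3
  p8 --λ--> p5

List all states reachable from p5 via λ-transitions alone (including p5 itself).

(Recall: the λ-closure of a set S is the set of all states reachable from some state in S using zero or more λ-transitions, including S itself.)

Start with {p5}.
From p5 via λ: add p7.
From p7 via λ: add p3.
From p3 via λ: add p1, p4.
From p1 via λ: add p2.
No new states can be added; the closed set is {p1, p2, p3, p4, p5, p7}.

{p1, p2, p3, p4, p5, p7}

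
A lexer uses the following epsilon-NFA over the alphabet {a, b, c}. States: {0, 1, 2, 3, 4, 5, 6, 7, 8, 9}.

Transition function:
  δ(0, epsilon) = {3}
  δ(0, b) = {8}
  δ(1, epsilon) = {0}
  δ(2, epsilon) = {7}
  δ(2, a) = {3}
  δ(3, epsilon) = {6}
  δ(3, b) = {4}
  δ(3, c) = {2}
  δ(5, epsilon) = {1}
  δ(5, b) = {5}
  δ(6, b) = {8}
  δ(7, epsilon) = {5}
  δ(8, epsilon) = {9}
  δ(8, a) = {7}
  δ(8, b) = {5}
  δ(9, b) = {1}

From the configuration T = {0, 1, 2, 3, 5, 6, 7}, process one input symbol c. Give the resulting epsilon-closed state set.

{0, 1, 2, 3, 5, 6, 7}

3 on c → {2}.
No c-transition from 0, 1, 2, 5, 6, 7.
Union after reading c: {2}.
Now take the epsilon-closure:
From 2 via epsilon: add 7.
From 7 via epsilon: add 5.
From 5 via epsilon: add 1.
From 1 via epsilon: add 0.
From 0 via epsilon: add 3.
From 3 via epsilon: add 6.
No new states can be added; the closed set is {0, 1, 2, 3, 5, 6, 7}.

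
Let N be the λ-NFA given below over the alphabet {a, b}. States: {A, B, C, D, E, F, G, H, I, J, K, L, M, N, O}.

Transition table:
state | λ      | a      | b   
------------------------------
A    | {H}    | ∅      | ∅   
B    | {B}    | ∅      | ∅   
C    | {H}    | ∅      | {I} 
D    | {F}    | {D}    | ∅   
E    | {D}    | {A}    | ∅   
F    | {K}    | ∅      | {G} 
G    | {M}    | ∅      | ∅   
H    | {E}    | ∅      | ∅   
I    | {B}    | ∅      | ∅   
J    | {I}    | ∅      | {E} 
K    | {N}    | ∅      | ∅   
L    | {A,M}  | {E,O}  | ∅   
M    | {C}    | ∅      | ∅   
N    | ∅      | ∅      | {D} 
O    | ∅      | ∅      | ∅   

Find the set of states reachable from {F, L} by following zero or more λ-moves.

{A, C, D, E, F, H, K, L, M, N}

Start with {F, L}.
From F via λ: add K.
From L via λ: add A, M.
From A via λ: add H.
From K via λ: add N.
From M via λ: add C.
From H via λ: add E.
From E via λ: add D.
No new states can be added; the closed set is {A, C, D, E, F, H, K, L, M, N}.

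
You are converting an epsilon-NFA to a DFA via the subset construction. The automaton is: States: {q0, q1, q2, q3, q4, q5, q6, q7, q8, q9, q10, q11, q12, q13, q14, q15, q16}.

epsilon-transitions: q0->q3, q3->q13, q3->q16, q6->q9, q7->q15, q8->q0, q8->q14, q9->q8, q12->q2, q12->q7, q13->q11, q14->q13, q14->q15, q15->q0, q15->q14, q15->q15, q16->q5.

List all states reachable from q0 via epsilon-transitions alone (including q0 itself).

Start with {q0}.
From q0 via epsilon: add q3.
From q3 via epsilon: add q13, q16.
From q13 via epsilon: add q11.
From q16 via epsilon: add q5.
No new states can be added; the closed set is {q0, q3, q5, q11, q13, q16}.

{q0, q3, q5, q11, q13, q16}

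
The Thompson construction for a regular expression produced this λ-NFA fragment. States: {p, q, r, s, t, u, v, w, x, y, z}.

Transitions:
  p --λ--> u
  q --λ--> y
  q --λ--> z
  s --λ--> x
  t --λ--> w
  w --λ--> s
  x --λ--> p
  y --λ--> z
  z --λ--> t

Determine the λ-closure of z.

{p, s, t, u, w, x, z}

Start with {z}.
From z via λ: add t.
From t via λ: add w.
From w via λ: add s.
From s via λ: add x.
From x via λ: add p.
From p via λ: add u.
No new states can be added; the closed set is {p, s, t, u, w, x, z}.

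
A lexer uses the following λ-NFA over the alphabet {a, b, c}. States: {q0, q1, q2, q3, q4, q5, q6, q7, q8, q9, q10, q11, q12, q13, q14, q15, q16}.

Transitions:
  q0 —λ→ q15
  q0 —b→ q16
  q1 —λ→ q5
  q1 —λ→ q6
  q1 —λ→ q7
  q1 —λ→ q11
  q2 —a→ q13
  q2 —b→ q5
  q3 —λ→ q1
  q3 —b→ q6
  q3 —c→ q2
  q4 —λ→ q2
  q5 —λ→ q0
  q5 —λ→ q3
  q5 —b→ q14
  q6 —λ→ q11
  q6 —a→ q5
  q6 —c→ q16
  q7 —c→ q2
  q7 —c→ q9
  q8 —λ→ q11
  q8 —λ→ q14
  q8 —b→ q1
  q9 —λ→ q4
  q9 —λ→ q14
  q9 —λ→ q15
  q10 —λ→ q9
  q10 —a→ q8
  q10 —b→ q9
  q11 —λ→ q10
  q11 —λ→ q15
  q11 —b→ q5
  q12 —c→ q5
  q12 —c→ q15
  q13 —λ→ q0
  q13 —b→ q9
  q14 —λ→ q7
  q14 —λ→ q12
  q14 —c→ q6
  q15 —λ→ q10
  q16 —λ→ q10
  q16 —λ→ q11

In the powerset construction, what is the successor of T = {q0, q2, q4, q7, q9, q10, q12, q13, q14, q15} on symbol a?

{q0, q2, q4, q7, q8, q9, q10, q11, q12, q13, q14, q15}

q2 on a → {q13}.
q10 on a → {q8}.
No a-transition from q0, q4, q7, q9, q12, q13, q14, q15.
Union after reading a: {q8, q13}.
Now take the λ-closure:
From q8 via λ: add q11, q14.
From q13 via λ: add q0.
From q0 via λ: add q15.
From q11 via λ: add q10.
From q14 via λ: add q7, q12.
From q10 via λ: add q9.
From q9 via λ: add q4.
From q4 via λ: add q2.
No new states can be added; the closed set is {q0, q2, q4, q7, q8, q9, q10, q11, q12, q13, q14, q15}.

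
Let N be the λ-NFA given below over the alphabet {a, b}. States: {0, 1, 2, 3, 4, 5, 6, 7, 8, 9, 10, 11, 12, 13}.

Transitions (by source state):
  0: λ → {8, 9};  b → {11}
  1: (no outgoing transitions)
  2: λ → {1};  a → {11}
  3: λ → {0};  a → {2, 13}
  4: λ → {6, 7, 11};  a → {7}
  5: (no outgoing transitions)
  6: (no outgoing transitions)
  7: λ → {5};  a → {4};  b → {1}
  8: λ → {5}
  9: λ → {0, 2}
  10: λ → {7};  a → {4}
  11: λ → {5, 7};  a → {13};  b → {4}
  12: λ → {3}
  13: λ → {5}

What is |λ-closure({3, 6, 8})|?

Start with {3, 6, 8}.
From 3 via λ: add 0.
From 8 via λ: add 5.
From 0 via λ: add 9.
From 9 via λ: add 2.
From 2 via λ: add 1.
λ-closure = {0, 1, 2, 3, 5, 6, 8, 9}, which has 8 states.

8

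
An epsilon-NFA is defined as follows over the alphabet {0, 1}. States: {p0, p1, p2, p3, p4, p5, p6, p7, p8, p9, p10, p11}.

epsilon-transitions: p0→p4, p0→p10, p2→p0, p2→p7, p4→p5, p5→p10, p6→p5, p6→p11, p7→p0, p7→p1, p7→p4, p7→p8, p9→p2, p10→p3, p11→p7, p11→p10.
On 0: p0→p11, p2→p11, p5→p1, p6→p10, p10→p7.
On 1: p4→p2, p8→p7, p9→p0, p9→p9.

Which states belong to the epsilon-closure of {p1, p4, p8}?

{p1, p3, p4, p5, p8, p10}

Start with {p1, p4, p8}.
From p4 via epsilon: add p5.
From p5 via epsilon: add p10.
From p10 via epsilon: add p3.
No new states can be added; the closed set is {p1, p3, p4, p5, p8, p10}.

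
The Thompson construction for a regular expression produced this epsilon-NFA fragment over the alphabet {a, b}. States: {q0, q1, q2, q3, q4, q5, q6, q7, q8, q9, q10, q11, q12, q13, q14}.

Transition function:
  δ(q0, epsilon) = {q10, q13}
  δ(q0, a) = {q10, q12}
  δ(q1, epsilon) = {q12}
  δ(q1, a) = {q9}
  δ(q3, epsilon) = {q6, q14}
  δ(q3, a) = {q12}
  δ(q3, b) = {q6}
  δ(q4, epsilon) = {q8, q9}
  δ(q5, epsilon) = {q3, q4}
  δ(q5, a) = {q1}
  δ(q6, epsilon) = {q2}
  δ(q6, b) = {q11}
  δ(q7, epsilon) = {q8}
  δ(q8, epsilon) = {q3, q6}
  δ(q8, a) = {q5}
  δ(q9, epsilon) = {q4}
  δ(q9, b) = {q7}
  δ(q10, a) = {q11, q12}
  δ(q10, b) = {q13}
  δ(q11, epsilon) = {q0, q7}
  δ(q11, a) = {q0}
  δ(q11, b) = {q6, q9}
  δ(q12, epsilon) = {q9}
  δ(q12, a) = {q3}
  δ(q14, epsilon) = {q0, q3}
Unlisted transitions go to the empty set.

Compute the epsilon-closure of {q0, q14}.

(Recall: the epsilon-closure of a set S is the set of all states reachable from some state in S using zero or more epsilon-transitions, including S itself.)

Start with {q0, q14}.
From q0 via epsilon: add q10, q13.
From q14 via epsilon: add q3.
From q3 via epsilon: add q6.
From q6 via epsilon: add q2.
No new states can be added; the closed set is {q0, q2, q3, q6, q10, q13, q14}.

{q0, q2, q3, q6, q10, q13, q14}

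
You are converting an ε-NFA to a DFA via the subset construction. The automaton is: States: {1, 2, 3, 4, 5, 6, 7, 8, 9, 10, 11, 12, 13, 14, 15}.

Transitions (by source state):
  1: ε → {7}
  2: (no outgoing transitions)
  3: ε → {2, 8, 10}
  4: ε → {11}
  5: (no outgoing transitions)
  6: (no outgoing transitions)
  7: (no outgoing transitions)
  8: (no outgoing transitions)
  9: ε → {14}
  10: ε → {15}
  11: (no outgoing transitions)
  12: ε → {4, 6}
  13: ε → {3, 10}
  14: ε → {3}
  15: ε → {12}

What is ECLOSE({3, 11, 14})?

Start with {3, 11, 14}.
From 3 via ε: add 2, 8, 10.
From 10 via ε: add 15.
From 15 via ε: add 12.
From 12 via ε: add 4, 6.
No new states can be added; the closed set is {2, 3, 4, 6, 8, 10, 11, 12, 14, 15}.

{2, 3, 4, 6, 8, 10, 11, 12, 14, 15}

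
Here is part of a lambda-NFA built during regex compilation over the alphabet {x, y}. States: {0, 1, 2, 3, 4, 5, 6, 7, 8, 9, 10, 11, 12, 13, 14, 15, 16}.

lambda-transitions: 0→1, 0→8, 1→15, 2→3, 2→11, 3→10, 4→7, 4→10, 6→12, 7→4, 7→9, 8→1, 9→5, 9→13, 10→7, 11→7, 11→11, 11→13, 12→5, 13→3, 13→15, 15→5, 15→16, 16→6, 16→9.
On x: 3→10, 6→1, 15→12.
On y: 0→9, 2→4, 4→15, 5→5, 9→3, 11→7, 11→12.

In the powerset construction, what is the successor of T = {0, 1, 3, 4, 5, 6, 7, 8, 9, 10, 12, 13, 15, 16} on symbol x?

{1, 3, 4, 5, 6, 7, 9, 10, 12, 13, 15, 16}

3 on x → {10}.
6 on x → {1}.
15 on x → {12}.
No x-transition from 0, 1, 4, 5, 7, 8, 9, 10, 12, 13, 16.
Union after reading x: {1, 10, 12}.
Now take the lambda-closure:
From 1 via lambda: add 15.
From 10 via lambda: add 7.
From 12 via lambda: add 5.
From 7 via lambda: add 4, 9.
From 15 via lambda: add 16.
From 9 via lambda: add 13.
From 16 via lambda: add 6.
From 13 via lambda: add 3.
No new states can be added; the closed set is {1, 3, 4, 5, 6, 7, 9, 10, 12, 13, 15, 16}.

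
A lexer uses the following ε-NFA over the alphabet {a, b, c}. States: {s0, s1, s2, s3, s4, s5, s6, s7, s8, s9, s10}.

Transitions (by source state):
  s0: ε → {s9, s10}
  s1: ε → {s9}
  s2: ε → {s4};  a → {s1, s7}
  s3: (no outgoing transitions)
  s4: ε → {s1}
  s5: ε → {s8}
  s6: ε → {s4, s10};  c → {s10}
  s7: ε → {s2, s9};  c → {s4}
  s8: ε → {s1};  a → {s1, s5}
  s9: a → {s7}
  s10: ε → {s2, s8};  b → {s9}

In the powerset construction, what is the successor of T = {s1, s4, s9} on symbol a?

{s1, s2, s4, s7, s9}

s9 on a → {s7}.
No a-transition from s1, s4.
Union after reading a: {s7}.
Now take the ε-closure:
From s7 via ε: add s2, s9.
From s2 via ε: add s4.
From s4 via ε: add s1.
No new states can be added; the closed set is {s1, s2, s4, s7, s9}.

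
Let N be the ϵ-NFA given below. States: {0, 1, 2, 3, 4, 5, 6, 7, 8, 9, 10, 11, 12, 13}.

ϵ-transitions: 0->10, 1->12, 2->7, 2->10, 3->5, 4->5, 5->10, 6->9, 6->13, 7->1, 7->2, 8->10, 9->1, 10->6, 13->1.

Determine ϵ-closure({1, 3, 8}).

{1, 3, 5, 6, 8, 9, 10, 12, 13}

Start with {1, 3, 8}.
From 1 via ϵ: add 12.
From 3 via ϵ: add 5.
From 8 via ϵ: add 10.
From 10 via ϵ: add 6.
From 6 via ϵ: add 9, 13.
No new states can be added; the closed set is {1, 3, 5, 6, 8, 9, 10, 12, 13}.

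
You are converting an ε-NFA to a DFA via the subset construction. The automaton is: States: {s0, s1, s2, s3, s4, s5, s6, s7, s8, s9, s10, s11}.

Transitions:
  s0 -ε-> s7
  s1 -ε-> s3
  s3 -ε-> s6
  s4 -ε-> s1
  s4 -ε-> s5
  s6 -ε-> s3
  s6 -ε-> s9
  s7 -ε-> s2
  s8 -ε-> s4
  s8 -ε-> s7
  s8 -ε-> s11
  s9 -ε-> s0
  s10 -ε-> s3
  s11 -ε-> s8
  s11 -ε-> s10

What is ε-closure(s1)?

Start with {s1}.
From s1 via ε: add s3.
From s3 via ε: add s6.
From s6 via ε: add s9.
From s9 via ε: add s0.
From s0 via ε: add s7.
From s7 via ε: add s2.
No new states can be added; the closed set is {s0, s1, s2, s3, s6, s7, s9}.

{s0, s1, s2, s3, s6, s7, s9}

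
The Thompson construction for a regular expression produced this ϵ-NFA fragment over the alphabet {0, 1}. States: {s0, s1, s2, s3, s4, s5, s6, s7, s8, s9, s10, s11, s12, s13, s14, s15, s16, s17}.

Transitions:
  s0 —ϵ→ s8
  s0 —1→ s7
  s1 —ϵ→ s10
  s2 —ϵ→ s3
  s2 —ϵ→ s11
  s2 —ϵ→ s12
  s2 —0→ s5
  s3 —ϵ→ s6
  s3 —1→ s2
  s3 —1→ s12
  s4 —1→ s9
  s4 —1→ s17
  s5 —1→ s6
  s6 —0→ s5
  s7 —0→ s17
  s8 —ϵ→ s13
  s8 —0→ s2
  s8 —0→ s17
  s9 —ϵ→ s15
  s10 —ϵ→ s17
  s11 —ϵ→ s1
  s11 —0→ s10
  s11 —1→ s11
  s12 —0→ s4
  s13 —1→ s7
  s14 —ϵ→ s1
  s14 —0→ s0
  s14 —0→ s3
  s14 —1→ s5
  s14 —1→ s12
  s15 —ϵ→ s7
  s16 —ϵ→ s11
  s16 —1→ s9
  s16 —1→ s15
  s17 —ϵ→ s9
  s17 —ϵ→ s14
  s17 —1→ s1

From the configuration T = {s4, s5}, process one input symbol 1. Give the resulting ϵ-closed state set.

s4 on 1 → {s9, s17}.
s5 on 1 → {s6}.
Union after reading 1: {s6, s9, s17}.
Now take the ϵ-closure:
From s9 via ϵ: add s15.
From s17 via ϵ: add s14.
From s14 via ϵ: add s1.
From s15 via ϵ: add s7.
From s1 via ϵ: add s10.
No new states can be added; the closed set is {s1, s6, s7, s9, s10, s14, s15, s17}.

{s1, s6, s7, s9, s10, s14, s15, s17}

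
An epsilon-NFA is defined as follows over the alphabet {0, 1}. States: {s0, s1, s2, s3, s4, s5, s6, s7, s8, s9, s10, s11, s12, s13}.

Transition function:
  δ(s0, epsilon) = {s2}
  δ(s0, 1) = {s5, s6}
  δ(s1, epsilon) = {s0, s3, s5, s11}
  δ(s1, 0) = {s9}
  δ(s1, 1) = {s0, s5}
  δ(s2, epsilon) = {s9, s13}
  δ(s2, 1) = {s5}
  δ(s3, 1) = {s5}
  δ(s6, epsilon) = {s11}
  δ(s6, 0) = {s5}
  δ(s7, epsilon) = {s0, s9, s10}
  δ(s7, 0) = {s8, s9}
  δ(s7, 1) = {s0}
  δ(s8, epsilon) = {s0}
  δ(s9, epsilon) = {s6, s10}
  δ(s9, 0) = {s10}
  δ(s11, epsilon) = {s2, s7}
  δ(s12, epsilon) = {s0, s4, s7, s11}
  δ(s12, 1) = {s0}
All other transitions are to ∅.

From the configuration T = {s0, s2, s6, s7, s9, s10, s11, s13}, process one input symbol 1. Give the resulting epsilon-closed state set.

s0 on 1 → {s5, s6}.
s2 on 1 → {s5}.
s7 on 1 → {s0}.
No 1-transition from s6, s9, s10, s11, s13.
Union after reading 1: {s0, s5, s6}.
Now take the epsilon-closure:
From s0 via epsilon: add s2.
From s6 via epsilon: add s11.
From s2 via epsilon: add s9, s13.
From s11 via epsilon: add s7.
From s7 via epsilon: add s10.
No new states can be added; the closed set is {s0, s2, s5, s6, s7, s9, s10, s11, s13}.

{s0, s2, s5, s6, s7, s9, s10, s11, s13}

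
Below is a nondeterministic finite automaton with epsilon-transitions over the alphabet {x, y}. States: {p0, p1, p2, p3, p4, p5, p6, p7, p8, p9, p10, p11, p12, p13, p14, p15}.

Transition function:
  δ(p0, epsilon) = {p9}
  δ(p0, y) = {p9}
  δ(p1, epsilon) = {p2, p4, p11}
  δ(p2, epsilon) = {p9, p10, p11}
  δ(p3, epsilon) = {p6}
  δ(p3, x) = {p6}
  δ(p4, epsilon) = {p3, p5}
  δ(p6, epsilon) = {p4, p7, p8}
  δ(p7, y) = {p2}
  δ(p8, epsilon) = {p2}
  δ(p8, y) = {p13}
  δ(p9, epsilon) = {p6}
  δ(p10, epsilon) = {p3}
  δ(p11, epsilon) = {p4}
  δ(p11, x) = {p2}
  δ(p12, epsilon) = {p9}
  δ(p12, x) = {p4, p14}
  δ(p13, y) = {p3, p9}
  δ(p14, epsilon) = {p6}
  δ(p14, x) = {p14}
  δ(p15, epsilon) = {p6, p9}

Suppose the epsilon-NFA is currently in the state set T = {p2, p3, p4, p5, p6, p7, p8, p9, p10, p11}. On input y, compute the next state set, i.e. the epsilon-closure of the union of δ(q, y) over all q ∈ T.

p7 on y → {p2}.
p8 on y → {p13}.
No y-transition from p2, p3, p4, p5, p6, p9, p10, p11.
Union after reading y: {p2, p13}.
Now take the epsilon-closure:
From p2 via epsilon: add p9, p10, p11.
From p9 via epsilon: add p6.
From p10 via epsilon: add p3.
From p11 via epsilon: add p4.
From p4 via epsilon: add p5.
From p6 via epsilon: add p7, p8.
No new states can be added; the closed set is {p2, p3, p4, p5, p6, p7, p8, p9, p10, p11, p13}.

{p2, p3, p4, p5, p6, p7, p8, p9, p10, p11, p13}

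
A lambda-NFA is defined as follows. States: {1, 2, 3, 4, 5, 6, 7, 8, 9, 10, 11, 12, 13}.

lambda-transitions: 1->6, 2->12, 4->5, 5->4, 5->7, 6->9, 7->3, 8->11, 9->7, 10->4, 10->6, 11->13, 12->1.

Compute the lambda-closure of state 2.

{1, 2, 3, 6, 7, 9, 12}

Start with {2}.
From 2 via lambda: add 12.
From 12 via lambda: add 1.
From 1 via lambda: add 6.
From 6 via lambda: add 9.
From 9 via lambda: add 7.
From 7 via lambda: add 3.
No new states can be added; the closed set is {1, 2, 3, 6, 7, 9, 12}.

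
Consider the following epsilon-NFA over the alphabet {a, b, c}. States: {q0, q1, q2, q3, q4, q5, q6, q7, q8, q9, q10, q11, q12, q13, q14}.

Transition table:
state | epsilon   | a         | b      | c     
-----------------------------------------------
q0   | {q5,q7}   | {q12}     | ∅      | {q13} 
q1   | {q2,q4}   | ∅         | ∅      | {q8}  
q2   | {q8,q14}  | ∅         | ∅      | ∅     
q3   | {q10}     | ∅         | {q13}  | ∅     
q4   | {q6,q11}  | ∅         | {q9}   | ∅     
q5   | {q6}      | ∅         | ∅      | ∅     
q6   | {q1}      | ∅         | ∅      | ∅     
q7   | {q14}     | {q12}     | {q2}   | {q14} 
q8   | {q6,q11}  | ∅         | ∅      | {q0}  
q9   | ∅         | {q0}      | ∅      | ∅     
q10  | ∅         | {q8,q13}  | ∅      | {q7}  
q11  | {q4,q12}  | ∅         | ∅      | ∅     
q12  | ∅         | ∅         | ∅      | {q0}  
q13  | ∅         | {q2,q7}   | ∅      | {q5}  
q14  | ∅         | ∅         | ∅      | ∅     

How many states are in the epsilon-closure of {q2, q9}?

Start with {q2, q9}.
From q2 via epsilon: add q8, q14.
From q8 via epsilon: add q6, q11.
From q6 via epsilon: add q1.
From q11 via epsilon: add q4, q12.
epsilon-closure = {q1, q2, q4, q6, q8, q9, q11, q12, q14}, which has 9 states.

9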